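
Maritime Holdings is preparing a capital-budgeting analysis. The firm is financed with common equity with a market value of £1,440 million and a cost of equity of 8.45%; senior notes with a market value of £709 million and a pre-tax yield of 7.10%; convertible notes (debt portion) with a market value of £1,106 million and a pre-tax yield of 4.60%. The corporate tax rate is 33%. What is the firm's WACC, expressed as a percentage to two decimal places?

Total capital V = 1440 + 709 + 1106 = 3255.
Equity: weight = 1440/3255 = 0.4424; cost = 8.45%.
Senior notes: weight = 709/3255 = 0.2178; after-tax cost = 7.1% × (1 − 33%) = 4.7570%.
Convertible notes (debt portion): weight = 1106/3255 = 0.3398; after-tax cost = 4.6% × (1 − 33%) = 3.0820%.
WACC = 0.4424 × 8.4500% + 0.2178 × 4.7570% + 0.3398 × 3.0820% = 5.8216%.

5.82%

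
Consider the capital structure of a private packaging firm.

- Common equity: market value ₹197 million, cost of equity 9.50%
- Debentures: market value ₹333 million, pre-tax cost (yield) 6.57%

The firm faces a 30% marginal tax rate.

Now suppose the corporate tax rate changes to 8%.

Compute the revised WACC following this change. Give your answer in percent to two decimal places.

7.33%

After the change:
Total capital V = 197 + 333 = 530.
Equity: weight = 197/530 = 0.3717; cost = 9.5%.
Debentures: weight = 333/530 = 0.6283; after-tax cost = 6.57% × (1 − 8%) = 6.0444%.
WACC = 0.3717 × 9.5000% + 0.6283 × 6.0444% = 7.3288%.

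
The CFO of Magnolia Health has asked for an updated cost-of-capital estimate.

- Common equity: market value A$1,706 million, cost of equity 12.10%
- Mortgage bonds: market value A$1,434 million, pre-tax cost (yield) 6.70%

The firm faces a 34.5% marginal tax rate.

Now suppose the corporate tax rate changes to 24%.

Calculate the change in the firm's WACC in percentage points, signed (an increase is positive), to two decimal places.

Current WACC:
Total capital V = 1706 + 1434 = 3140.
Equity: weight = 1706/3140 = 0.5433; cost = 12.1%.
Mortgage bonds: weight = 1434/3140 = 0.4567; after-tax cost = 6.7% × (1 − 34.5%) = 4.3885%.
WACC = 0.5433 × 12.1000% + 0.4567 × 4.3885% = 8.5783%.
After the change:
Total capital V = 1706 + 1434 = 3140.
Equity: weight = 1706/3140 = 0.5433; cost = 12.1%.
Mortgage bonds: weight = 1434/3140 = 0.4567; after-tax cost = 6.7% × (1 − 24%) = 5.0920%.
WACC = 0.5433 × 12.1000% + 0.4567 × 5.0920% = 8.8995%.
Change in WACC = 8.8995% − 8.5783% = 0.3213 pp.

+0.32 pp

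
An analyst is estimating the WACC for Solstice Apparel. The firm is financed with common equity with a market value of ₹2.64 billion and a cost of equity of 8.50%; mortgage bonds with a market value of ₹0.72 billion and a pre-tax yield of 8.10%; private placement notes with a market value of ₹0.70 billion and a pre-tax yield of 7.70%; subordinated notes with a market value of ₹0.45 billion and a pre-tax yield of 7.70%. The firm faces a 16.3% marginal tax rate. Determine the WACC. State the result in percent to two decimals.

7.70%

Total capital V = 2.64 + 0.72 + 0.7 + 0.45 = 4.51.
Equity: weight = 2.64/4.51 = 0.5854; cost = 8.5%.
Mortgage bonds: weight = 0.72/4.51 = 0.1596; after-tax cost = 8.1% × (1 − 16.3%) = 6.7797%.
Private placement notes: weight = 0.7/4.51 = 0.1552; after-tax cost = 7.7% × (1 − 16.3%) = 6.4449%.
Subordinated notes: weight = 0.45/4.51 = 0.0998; after-tax cost = 7.7% × (1 − 16.3%) = 6.4449%.
WACC = 0.5854 × 8.5000% + 0.1596 × 6.7797% + 0.1552 × 6.4449% + 0.0998 × 6.4449% = 7.7013%.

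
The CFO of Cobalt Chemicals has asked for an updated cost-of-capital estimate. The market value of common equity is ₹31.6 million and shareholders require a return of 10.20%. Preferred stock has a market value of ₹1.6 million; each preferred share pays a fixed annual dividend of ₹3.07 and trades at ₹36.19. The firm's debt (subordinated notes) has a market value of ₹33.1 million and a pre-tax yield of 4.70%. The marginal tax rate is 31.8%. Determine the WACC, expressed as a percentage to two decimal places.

Cost of preferred: Rp = 3.07 / 36.19 = 8.4830%.
Total capital V = 31.6 + 1.6 + 33.1 = 66.3.
Equity: weight = 31.6/66.3 = 0.4766; cost = 10.2%.
Preferred: weight = 1.6/66.3 = 0.0241; cost = 8.483%.
Subordinated notes: weight = 33.1/66.3 = 0.4992; after-tax cost = 4.7% × (1 − 31.8%) = 3.2054%.
WACC = 0.4766 × 10.2000% + 0.0241 × 8.4830% + 0.4992 × 3.2054% = 6.6665%.

6.67%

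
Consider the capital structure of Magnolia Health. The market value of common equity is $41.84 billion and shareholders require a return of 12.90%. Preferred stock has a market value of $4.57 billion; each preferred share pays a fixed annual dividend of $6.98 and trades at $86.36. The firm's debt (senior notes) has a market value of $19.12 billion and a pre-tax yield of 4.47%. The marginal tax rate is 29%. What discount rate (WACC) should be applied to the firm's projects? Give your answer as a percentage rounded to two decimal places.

9.73%

Cost of preferred: Rp = 6.98 / 86.36 = 8.0824%.
Total capital V = 41.84 + 4.57 + 19.12 = 65.53.
Equity: weight = 41.84/65.53 = 0.6385; cost = 12.9%.
Preferred: weight = 4.57/65.53 = 0.0697; cost = 8.0824%.
Senior notes: weight = 19.12/65.53 = 0.2918; after-tax cost = 4.47% × (1 − 29%) = 3.1737%.
WACC = 0.6385 × 12.9000% + 0.0697 × 8.0824% + 0.2918 × 3.1737% = 9.7261%.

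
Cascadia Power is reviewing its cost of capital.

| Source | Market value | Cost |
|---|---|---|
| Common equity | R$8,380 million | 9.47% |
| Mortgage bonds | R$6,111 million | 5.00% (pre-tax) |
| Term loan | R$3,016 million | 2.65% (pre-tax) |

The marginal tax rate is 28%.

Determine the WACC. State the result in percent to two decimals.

Total capital V = 8380 + 6111 + 3016 = 17507.
Equity: weight = 8380/17507 = 0.4787; cost = 9.47%.
Mortgage bonds: weight = 6111/17507 = 0.3491; after-tax cost = 5% × (1 − 28%) = 3.6000%.
Term loan: weight = 3016/17507 = 0.1723; after-tax cost = 2.65% × (1 − 28%) = 1.9080%.
WACC = 0.4787 × 9.4700% + 0.3491 × 3.6000% + 0.1723 × 1.9080% = 6.1183%.

6.12%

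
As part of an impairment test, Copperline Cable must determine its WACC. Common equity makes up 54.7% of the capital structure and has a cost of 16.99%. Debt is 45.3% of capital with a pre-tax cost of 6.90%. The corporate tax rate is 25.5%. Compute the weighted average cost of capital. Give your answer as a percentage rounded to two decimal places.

After-tax cost of debt = 6.9% × (1 − 25.5%) = 5.1405%.
WACC = 0.547 × 16.9900% + 0.453 × 5.1405% = 11.6222%.

11.62%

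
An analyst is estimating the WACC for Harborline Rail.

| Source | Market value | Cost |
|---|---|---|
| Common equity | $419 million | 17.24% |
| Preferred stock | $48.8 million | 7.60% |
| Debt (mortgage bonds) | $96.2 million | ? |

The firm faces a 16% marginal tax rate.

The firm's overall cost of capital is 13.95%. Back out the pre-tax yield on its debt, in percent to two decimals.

Total capital V = 419 + 48.8 + 96.2 = 564.
Equity weight = 419/564 = 0.7429.
Preferred weight = 48.8/564 = 0.0865.
Mortgage bonds weight = 96.2/564 = 0.1706.
Equity contribution = 0.7429 × 17.24% = 12.8077%.
Preferred contribution = 0.0865 × 7.6% = 0.6576%.
Remaining for debt = 13.95% − 13.4653% = 0.4847%.
Rd × (1 − 16%) × 0.1706 = 0.4847%  ⇒  Rd = 3.3828%.

3.38%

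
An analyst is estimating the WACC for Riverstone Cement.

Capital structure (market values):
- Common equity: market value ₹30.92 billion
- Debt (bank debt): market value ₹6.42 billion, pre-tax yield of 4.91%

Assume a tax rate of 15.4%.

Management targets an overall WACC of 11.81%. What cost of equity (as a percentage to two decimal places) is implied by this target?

Total capital V = 30.92 + 6.42 = 37.34.
Equity weight = 30.92/37.34 = 0.8281.
Bank debt weight = 6.42/37.34 = 0.1719.
Debt contribution = 0.1719 × 4.91% × (1 − 15.4%) = 0.7142%.
Required equity contribution = 11.81% − 0.7142% = 11.0958%.
Re = 11.0958% / 0.8281 = 13.3997%.

13.40%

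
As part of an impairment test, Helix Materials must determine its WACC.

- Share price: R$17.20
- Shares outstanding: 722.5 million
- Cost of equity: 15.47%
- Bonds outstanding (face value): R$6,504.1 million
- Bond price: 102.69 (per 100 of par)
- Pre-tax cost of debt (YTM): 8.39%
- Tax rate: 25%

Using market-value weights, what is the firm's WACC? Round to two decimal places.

Market value of equity E = 17.2 × 722.5m = 12427m. Market value of debt D = 6504.1m × 102.69/100 = 6679.06029m.
Total capital V = 12427 + 6679.06029 = 19106.06029.
Equity: weight = 12427/19106.06029 = 0.6504; cost = 15.47%.
Bonds outstanding: weight = 6679.06029/19106.06029 = 0.3496; after-tax cost = 8.39% × (1 − 25%) = 6.2925%.
WACC = 0.6504 × 15.4700% + 0.3496 × 6.2925% = 12.2617%.

12.26%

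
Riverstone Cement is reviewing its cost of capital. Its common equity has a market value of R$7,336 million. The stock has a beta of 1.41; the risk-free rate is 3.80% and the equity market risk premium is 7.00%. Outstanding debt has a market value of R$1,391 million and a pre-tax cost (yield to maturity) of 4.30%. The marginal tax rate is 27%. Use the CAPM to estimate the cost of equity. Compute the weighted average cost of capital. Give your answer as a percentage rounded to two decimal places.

Cost of equity via CAPM: Re = 3.8% + 1.41 × 7.0% = 13.6700%.
Total capital V = 7336 + 1391 = 8727.
Equity: weight = 7336/8727 = 0.8406; cost = 13.67%.
Debt: weight = 1391/8727 = 0.1594; after-tax cost = 4.3% × (1 − 27%) = 3.1390%.
WACC = 0.8406 × 13.6700% + 0.1594 × 3.1390% = 11.9915%.

11.99%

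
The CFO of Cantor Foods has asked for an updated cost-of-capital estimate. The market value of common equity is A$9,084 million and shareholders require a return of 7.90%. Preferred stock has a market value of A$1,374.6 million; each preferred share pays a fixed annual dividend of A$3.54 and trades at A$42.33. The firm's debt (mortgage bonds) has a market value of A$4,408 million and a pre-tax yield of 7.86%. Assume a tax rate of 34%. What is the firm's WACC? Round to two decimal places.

Cost of preferred: Rp = 3.54 / 42.33 = 8.3629%.
Total capital V = 9084 + 1374.6 + 4408 = 14866.6.
Equity: weight = 9084/14866.6 = 0.6110; cost = 7.9%.
Preferred: weight = 1374.6/14866.6 = 0.0925; cost = 8.3629%.
Mortgage bonds: weight = 4408/14866.6 = 0.2965; after-tax cost = 7.86% × (1 − 34%) = 5.1876%.
WACC = 0.6110 × 7.9000% + 0.0925 × 8.3629% + 0.2965 × 5.1876% = 7.1386%.

7.14%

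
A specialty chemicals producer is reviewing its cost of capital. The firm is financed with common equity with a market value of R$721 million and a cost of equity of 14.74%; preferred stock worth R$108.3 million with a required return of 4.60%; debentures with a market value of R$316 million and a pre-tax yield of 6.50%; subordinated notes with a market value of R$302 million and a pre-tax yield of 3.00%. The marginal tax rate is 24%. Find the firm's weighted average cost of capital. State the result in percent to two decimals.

Total capital V = 721 + 108.3 + 316 + 302 = 1447.3.
Equity: weight = 721/1447.3 = 0.4982; cost = 14.74%.
Preferred: weight = 108.3/1447.3 = 0.0748; cost = 4.6%.
Debentures: weight = 316/1447.3 = 0.2183; after-tax cost = 6.5% × (1 − 24%) = 4.9400%.
Subordinated notes: weight = 302/1447.3 = 0.2087; after-tax cost = 3% × (1 − 24%) = 2.2800%.
WACC = 0.4982 × 14.7400% + 0.0748 × 4.6000% + 0.2183 × 4.9400% + 0.2087 × 2.2800% = 9.2416%.

9.24%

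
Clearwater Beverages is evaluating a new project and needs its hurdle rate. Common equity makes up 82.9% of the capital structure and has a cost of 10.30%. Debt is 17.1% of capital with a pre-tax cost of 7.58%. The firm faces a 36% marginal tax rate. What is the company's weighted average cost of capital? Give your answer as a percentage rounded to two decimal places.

9.37%

After-tax cost of debt = 7.58% × (1 − 36%) = 4.8512%.
WACC = 0.829 × 10.3000% + 0.171 × 4.8512% = 9.3683%.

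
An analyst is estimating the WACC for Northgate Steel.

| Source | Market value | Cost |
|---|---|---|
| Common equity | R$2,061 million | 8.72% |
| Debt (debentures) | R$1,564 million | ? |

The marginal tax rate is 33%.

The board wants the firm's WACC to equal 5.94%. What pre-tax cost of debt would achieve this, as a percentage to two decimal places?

Total capital V = 2061 + 1564 = 3625.
Equity weight = 2061/3625 = 0.5686.
Debentures weight = 1564/3625 = 0.4314.
Equity contribution = 0.5686 × 8.72% = 4.9578%.
Remaining for debt = 5.94% − 4.9578% = 0.9822%.
Rd × (1 − 33%) × 0.4314 = 0.9822%  ⇒  Rd = 3.3979%.

3.40%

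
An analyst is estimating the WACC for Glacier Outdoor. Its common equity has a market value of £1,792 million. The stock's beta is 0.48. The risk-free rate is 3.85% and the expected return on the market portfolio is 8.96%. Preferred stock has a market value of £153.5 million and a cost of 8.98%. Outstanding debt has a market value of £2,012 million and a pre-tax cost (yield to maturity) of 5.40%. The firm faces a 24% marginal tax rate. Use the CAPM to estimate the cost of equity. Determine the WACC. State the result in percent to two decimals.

Market risk premium = 8.96% − 3.85% = 5.11%.
Cost of equity via CAPM: Re = 3.85% + 0.48 × 5.11% = 6.3028%.
Total capital V = 1792 + 153.5 + 2012 = 3957.5.
Equity: weight = 1792/3957.5 = 0.4528; cost = 6.3028%.
Preferred: weight = 153.5/3957.5 = 0.0388; cost = 8.98%.
Debt: weight = 2012/3957.5 = 0.5084; after-tax cost = 5.4% × (1 − 24%) = 4.1040%.
WACC = 0.4528 × 6.3028% + 0.0388 × 8.9800% + 0.5084 × 4.1040% = 5.2888%.

5.29%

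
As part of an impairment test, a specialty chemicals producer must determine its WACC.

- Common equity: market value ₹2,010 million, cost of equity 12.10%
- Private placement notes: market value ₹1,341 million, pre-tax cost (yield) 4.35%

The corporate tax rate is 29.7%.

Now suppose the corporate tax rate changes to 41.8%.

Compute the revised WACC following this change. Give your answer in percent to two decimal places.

After the change:
Total capital V = 2010 + 1341 = 3351.
Equity: weight = 2010/3351 = 0.5998; cost = 12.1%.
Private placement notes: weight = 1341/3351 = 0.4002; after-tax cost = 4.35% × (1 − 41.8%) = 2.5317%.
WACC = 0.5998 × 12.1000% + 0.4002 × 2.5317% = 8.2710%.

8.27%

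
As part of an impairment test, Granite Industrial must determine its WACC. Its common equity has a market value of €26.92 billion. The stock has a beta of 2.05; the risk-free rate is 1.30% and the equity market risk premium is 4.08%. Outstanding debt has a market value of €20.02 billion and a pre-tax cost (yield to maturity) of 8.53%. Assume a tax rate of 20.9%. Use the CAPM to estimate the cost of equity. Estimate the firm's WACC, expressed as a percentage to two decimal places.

8.42%

Cost of equity via CAPM: Re = 1.3% + 2.05 × 4.08% = 9.6640%.
Total capital V = 26.92 + 20.02 = 46.94.
Equity: weight = 26.92/46.94 = 0.5735; cost = 9.664%.
Debt: weight = 20.02/46.94 = 0.4265; after-tax cost = 8.53% × (1 − 20.9%) = 6.7472%.
WACC = 0.5735 × 9.6640% + 0.4265 × 6.7472% = 8.4200%.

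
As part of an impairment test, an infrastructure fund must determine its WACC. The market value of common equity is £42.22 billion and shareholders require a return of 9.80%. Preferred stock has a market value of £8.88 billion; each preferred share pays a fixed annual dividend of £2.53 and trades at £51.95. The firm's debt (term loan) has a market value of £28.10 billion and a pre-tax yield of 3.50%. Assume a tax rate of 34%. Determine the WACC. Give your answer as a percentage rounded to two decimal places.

Cost of preferred: Rp = 2.53 / 51.95 = 4.8701%.
Total capital V = 42.22 + 8.88 + 28.1 = 79.2.
Equity: weight = 42.22/79.2 = 0.5331; cost = 9.8%.
Preferred: weight = 8.88/79.2 = 0.1121; cost = 4.8701%.
Term loan: weight = 28.1/79.2 = 0.3548; after-tax cost = 3.5% × (1 − 34%) = 2.3100%.
WACC = 0.5331 × 9.8000% + 0.1121 × 4.8701% + 0.3548 × 2.3100% = 6.5898%.

6.59%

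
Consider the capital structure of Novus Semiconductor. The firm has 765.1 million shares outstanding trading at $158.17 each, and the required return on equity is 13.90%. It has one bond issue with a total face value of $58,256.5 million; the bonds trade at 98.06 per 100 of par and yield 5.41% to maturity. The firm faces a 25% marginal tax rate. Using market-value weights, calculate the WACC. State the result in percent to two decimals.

Market value of equity E = 158.17 × 765.1m = 121015.867m. Market value of debt D = 58256.5m × 98.06/100 = 57126.3239m.
Total capital V = 121015.867 + 57126.3239 = 178142.1909.
Equity: weight = 121015.867/178142.1909 = 0.6793; cost = 13.9%.
Bonds outstanding: weight = 57126.3239/178142.1909 = 0.3207; after-tax cost = 5.41% × (1 − 25%) = 4.0575%.
WACC = 0.6793 × 13.9000% + 0.3207 × 4.0575% = 10.7437%.

10.74%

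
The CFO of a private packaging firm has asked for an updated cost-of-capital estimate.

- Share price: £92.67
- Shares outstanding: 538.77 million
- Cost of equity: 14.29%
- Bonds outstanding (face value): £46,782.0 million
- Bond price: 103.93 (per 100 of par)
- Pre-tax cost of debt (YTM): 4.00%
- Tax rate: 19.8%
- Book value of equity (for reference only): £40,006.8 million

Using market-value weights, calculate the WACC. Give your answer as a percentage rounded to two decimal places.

8.82%

Market value of equity E = 92.67 × 538.77m = 49927.8159m. Market value of debt D = 46782m × 103.93/100 = 48620.5326m.
Total capital V = 49927.8159 + 48620.5326 = 98548.3485.
Equity: weight = 49927.8159/98548.3485 = 0.5066; cost = 14.29%.
Bonds outstanding: weight = 48620.5326/98548.3485 = 0.4934; after-tax cost = 4% × (1 − 19.8%) = 3.2080%.
WACC = 0.5066 × 14.2900% + 0.4934 × 3.2080% = 8.8225%.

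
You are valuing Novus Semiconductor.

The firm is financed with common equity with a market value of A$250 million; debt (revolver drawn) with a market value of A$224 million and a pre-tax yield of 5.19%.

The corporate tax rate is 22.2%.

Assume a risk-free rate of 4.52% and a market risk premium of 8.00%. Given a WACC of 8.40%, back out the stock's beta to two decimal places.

0.97

Total capital V = 250 + 224 = 474.
Equity weight = 250/474 = 0.5274.
Revolver drawn weight = 224/474 = 0.4726.
Debt contribution = 0.4726 × 5.19% × (1 − 22.2%) = 1.9082%.
Required equity contribution = 8.4% − 1.9082% = 6.4918%  ⇒  Re = 12.3085%.
CAPM: 12.3085% = 4.52% + β × 8.0%  ⇒  β = 0.9736.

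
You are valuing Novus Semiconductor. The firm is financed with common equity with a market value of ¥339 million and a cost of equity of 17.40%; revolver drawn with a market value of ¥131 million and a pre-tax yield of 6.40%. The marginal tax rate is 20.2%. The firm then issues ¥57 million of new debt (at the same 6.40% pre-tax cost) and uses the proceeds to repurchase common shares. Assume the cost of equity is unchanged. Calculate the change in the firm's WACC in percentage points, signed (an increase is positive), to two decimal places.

Current WACC:
Total capital V = 339 + 131 = 470.
Equity: weight = 339/470 = 0.7213; cost = 17.4%.
Revolver drawn: weight = 131/470 = 0.2787; after-tax cost = 6.4% × (1 − 20.2%) = 5.1072%.
WACC = 0.7213 × 17.4000% + 0.2787 × 5.1072% = 13.9737%.
After the change:
Total capital V = 282 + 188 = 470.
Equity: weight = 282/470 = 0.6000; cost = 17.4%.
Revolver drawn: weight = 188/470 = 0.4000; after-tax cost = 6.4% × (1 − 20.2%) = 5.1072%.
WACC = 0.6000 × 17.4000% + 0.4000 × 5.1072% = 12.4829%.
Change in WACC = 12.4829% − 13.9737% = -1.4908 pp.

-1.49 pp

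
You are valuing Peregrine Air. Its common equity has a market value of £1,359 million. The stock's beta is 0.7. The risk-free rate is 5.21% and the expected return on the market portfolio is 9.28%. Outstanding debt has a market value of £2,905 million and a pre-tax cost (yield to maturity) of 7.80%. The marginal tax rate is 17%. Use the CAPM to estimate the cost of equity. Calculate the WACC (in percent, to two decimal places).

Market risk premium = 9.28% − 5.21% = 4.07%.
Cost of equity via CAPM: Re = 5.21% + 0.7 × 4.07% = 8.0590%.
Total capital V = 1359 + 2905 = 4264.
Equity: weight = 1359/4264 = 0.3187; cost = 8.059%.
Debt: weight = 2905/4264 = 0.6813; after-tax cost = 7.8% × (1 − 17%) = 6.4740%.
WACC = 0.3187 × 8.0590% + 0.6813 × 6.4740% = 6.9792%.

6.98%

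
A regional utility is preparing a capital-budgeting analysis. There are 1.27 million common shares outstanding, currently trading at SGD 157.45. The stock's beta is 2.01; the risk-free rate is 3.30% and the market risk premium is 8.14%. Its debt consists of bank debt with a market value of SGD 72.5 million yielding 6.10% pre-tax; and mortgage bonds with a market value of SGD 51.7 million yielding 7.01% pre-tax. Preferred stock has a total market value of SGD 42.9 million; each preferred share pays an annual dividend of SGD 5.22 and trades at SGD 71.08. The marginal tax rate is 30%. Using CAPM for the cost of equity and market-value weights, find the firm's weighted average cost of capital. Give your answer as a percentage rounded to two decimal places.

13.10%

Cost of equity via CAPM: Re = 3.3% + 2.01 × 8.14% = 19.6614%.
Cost of preferred: Rp = 5.22 / 71.08 = 7.3438%.
Market value of equity E = 157.45 × 1.27m = 199.9615m.
Total capital V = 199.9615 + 42.9 + 72.5 + 51.7 = 367.0615.
Equity: weight = 199.9615/367.0615 = 0.5448; cost = 19.6614%.
Preferred: weight = 42.9/367.0615 = 0.1169; cost = 7.3438%.
Bank debt: weight = 72.5/367.0615 = 0.1975; after-tax cost = 6.1% × (1 − 30%) = 4.2700%.
Mortgage bonds: weight = 51.7/367.0615 = 0.1408; after-tax cost = 7.01% × (1 − 30%) = 4.9070%.
WACC = 0.5448 × 19.6614% + 0.1169 × 7.3438% + 0.1975 × 4.2700% + 0.1408 × 4.9070% = 13.1036%.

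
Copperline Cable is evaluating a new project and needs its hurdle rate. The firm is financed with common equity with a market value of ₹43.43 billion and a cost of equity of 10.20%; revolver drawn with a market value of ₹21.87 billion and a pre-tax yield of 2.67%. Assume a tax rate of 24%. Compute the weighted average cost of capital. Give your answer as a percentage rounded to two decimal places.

7.46%

Total capital V = 43.43 + 21.87 = 65.3.
Equity: weight = 43.43/65.3 = 0.6651; cost = 10.2%.
Revolver drawn: weight = 21.87/65.3 = 0.3349; after-tax cost = 2.67% × (1 − 24%) = 2.0292%.
WACC = 0.6651 × 10.2000% + 0.3349 × 2.0292% = 7.4635%.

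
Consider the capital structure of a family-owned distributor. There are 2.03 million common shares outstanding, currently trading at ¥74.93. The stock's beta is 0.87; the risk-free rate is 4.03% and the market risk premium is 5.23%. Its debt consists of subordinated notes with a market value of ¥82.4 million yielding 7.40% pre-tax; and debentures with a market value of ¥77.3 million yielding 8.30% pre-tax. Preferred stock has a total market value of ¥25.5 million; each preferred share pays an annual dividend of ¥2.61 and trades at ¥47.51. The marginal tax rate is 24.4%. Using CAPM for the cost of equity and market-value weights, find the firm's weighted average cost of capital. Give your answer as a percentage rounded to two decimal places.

7.09%

Cost of equity via CAPM: Re = 4.03% + 0.87 × 5.23% = 8.5801%.
Cost of preferred: Rp = 2.61 / 47.51 = 5.4936%.
Market value of equity E = 74.93 × 2.03m = 152.1079m.
Total capital V = 152.1079 + 25.5 + 82.4 + 77.3 = 337.3079.
Equity: weight = 152.1079/337.3079 = 0.4509; cost = 8.5801%.
Preferred: weight = 25.5/337.3079 = 0.0756; cost = 5.4936%.
Subordinated notes: weight = 82.4/337.3079 = 0.2443; after-tax cost = 7.4% × (1 − 24.4%) = 5.5944%.
Debentures: weight = 77.3/337.3079 = 0.2292; after-tax cost = 8.3% × (1 − 24.4%) = 6.2748%.
WACC = 0.4509 × 8.5801% + 0.0756 × 5.4936% + 0.2443 × 5.5944% + 0.2292 × 6.2748% = 7.0891%.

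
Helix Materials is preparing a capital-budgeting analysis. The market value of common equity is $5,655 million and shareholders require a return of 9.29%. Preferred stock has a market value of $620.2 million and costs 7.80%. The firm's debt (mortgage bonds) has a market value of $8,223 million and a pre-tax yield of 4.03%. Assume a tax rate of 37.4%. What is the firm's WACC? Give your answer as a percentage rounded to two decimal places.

5.39%

Total capital V = 5655 + 620.2 + 8223 = 14498.2.
Equity: weight = 5655/14498.2 = 0.3900; cost = 9.29%.
Preferred: weight = 620.2/14498.2 = 0.0428; cost = 7.8%.
Mortgage bonds: weight = 8223/14498.2 = 0.5672; after-tax cost = 4.03% × (1 − 37.4%) = 2.5228%.
WACC = 0.3900 × 9.2900% + 0.0428 × 7.8000% + 0.5672 × 2.5228% = 5.3881%.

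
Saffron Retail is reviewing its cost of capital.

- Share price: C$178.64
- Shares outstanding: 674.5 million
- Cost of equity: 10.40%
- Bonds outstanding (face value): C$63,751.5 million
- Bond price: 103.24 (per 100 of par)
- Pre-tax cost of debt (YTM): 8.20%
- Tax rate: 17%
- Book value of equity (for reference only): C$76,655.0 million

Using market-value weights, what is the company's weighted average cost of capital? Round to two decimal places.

9.13%

Market value of equity E = 178.64 × 674.5m = 120492.68m. Market value of debt D = 63751.5m × 103.24/100 = 65817.0486m.
Total capital V = 120492.68 + 65817.0486 = 186309.7286.
Equity: weight = 120492.68/186309.7286 = 0.6467; cost = 10.4%.
Bonds outstanding: weight = 65817.0486/186309.7286 = 0.3533; after-tax cost = 8.2% × (1 − 17%) = 6.8060%.
WACC = 0.6467 × 10.4000% + 0.3533 × 6.8060% = 9.1304%.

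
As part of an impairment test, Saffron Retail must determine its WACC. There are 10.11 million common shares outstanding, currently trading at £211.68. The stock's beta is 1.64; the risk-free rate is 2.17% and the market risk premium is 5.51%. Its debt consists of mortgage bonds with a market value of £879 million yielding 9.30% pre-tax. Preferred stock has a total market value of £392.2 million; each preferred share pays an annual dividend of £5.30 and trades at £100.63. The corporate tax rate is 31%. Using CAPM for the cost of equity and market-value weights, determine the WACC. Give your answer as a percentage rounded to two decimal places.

Cost of equity via CAPM: Re = 2.17% + 1.64 × 5.51% = 11.2064%.
Cost of preferred: Rp = 5.3 / 100.63 = 5.2668%.
Market value of equity E = 211.68 × 10.11m = 2140.0848m.
Total capital V = 2140.0848 + 392.2 + 879 = 3411.2848.
Equity: weight = 2140.0848/3411.2848 = 0.6274; cost = 11.2064%.
Preferred: weight = 392.2/3411.2848 = 0.1150; cost = 5.2668%.
Mortgage bonds: weight = 879/3411.2848 = 0.2577; after-tax cost = 9.3% × (1 − 31%) = 6.4170%.
WACC = 0.6274 × 11.2064% + 0.1150 × 5.2668% + 0.2577 × 6.4170% = 9.2894%.

9.29%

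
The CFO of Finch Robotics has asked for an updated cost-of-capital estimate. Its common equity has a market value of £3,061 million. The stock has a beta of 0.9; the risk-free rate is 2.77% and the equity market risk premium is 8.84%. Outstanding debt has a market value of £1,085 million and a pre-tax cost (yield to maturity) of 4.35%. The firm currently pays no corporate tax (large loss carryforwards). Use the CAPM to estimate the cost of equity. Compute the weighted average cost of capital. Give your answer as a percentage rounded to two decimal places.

Cost of equity via CAPM: Re = 2.77% + 0.9 × 8.84% = 10.7260%.
Total capital V = 3061 + 1085 = 4146.
Equity: weight = 3061/4146 = 0.7383; cost = 10.726%.
Debt: weight = 1085/4146 = 0.2617; after-tax cost = 4.35% × (1 − 0%) = 4.3500%.
WACC = 0.7383 × 10.7260% + 0.2617 × 4.3500% = 9.0574%.

9.06%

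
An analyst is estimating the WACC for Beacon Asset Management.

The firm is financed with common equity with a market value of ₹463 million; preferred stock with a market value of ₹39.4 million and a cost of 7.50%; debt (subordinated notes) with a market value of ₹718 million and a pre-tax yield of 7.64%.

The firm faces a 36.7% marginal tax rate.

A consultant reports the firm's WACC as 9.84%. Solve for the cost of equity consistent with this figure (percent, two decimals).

Total capital V = 463 + 39.4 + 718 = 1220.4.
Equity weight = 463/1220.4 = 0.3794.
Preferred weight = 39.4/1220.4 = 0.0323.
Subordinated notes weight = 718/1220.4 = 0.5883.
Debt contribution = 0.5883 × 7.64% × (1 − 36.7%) = 2.8452%.
Preferred contribution = 0.0323 × 7.5% = 0.2421%.
Required equity contribution = 9.84% − 3.0874% = 6.7526%.
Re = 6.7526% / 0.3794 = 17.7989%.

17.80%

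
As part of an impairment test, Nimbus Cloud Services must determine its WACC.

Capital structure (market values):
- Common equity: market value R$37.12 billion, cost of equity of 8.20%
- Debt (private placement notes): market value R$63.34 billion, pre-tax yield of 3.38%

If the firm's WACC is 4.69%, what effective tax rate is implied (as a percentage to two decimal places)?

22.10%

Total capital V = 37.12 + 63.34 = 100.46.
Equity weight = 37.12/100.46 = 0.3695.
Private placement notes weight = 63.34/100.46 = 0.6305.
Equity contribution = 0.3695 × 8.2% = 3.0299%.
Debt contribution must be 4.69% − 3.0299% = 1.6601%.
0.6305 × 3.38% × (1 − T) = 1.6601%  ⇒  (1 − T) = 0.7790.
T = 22.1010%.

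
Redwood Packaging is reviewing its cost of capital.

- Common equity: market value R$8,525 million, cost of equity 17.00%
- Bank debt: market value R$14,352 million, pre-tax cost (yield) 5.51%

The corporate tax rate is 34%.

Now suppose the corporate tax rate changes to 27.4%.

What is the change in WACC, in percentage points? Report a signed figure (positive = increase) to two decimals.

+0.23 pp

Current WACC:
Total capital V = 8525 + 14352 = 22877.
Equity: weight = 8525/22877 = 0.3726; cost = 17%.
Bank debt: weight = 14352/22877 = 0.6274; after-tax cost = 5.51% × (1 − 34%) = 3.6366%.
WACC = 0.3726 × 17.0000% + 0.6274 × 3.6366% = 8.6164%.
After the change:
Total capital V = 8525 + 14352 = 22877.
Equity: weight = 8525/22877 = 0.3726; cost = 17%.
Bank debt: weight = 14352/22877 = 0.6274; after-tax cost = 5.51% × (1 − 27.4%) = 4.0003%.
WACC = 0.3726 × 17.0000% + 0.6274 × 4.0003% = 8.8445%.
Change in WACC = 8.8445% − 8.6164% = 0.2281 pp.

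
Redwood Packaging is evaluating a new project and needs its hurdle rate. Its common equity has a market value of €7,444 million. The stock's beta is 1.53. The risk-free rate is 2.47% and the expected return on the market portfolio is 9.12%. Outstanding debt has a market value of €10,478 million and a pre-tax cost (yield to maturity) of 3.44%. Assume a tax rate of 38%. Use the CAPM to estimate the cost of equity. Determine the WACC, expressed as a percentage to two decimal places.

6.50%

Market risk premium = 9.12% − 2.47% = 6.65%.
Cost of equity via CAPM: Re = 2.47% + 1.53 × 6.65% = 12.6445%.
Total capital V = 7444 + 10478 = 17922.
Equity: weight = 7444/17922 = 0.4154; cost = 12.6445%.
Debt: weight = 10478/17922 = 0.5846; after-tax cost = 3.44% × (1 − 38%) = 2.1328%.
WACC = 0.4154 × 12.6445% + 0.5846 × 2.1328% = 6.4989%.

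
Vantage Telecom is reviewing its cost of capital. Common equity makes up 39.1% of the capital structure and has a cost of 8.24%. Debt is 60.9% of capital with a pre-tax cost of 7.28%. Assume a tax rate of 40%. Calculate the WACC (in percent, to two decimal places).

5.88%

After-tax cost of debt = 7.28% × (1 − 40%) = 4.3680%.
WACC = 0.391 × 8.2400% + 0.609 × 4.3680% = 5.8820%.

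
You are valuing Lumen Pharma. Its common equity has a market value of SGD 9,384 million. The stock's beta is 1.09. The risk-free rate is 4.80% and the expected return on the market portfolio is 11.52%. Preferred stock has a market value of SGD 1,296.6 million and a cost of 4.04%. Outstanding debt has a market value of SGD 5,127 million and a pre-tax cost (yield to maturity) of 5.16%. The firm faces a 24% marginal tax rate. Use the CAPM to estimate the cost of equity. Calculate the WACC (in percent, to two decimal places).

Market risk premium = 11.52% − 4.8% = 6.72%.
Cost of equity via CAPM: Re = 4.8% + 1.09 × 6.72% = 12.1248%.
Total capital V = 9384 + 1296.6 + 5127 = 15807.6.
Equity: weight = 9384/15807.6 = 0.5936; cost = 12.1248%.
Preferred: weight = 1296.6/15807.6 = 0.0820; cost = 4.04%.
Debt: weight = 5127/15807.6 = 0.3243; after-tax cost = 5.16% × (1 − 24%) = 3.9216%.
WACC = 0.5936 × 12.1248% + 0.0820 × 4.0400% + 0.3243 × 3.9216% = 8.8010%.

8.80%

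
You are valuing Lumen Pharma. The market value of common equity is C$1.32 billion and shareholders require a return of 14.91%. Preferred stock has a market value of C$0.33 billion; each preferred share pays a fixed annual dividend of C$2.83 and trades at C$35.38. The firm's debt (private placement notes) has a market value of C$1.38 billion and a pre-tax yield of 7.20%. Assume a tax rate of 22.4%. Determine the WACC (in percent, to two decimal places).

9.91%

Cost of preferred: Rp = 2.83 / 35.38 = 7.9989%.
Total capital V = 1.32 + 0.33 + 1.38 = 3.03.
Equity: weight = 1.32/3.03 = 0.4356; cost = 14.91%.
Preferred: weight = 0.33/3.03 = 0.1089; cost = 7.9989%.
Private placement notes: weight = 1.38/3.03 = 0.4554; after-tax cost = 7.2% × (1 − 22.4%) = 5.5872%.
WACC = 0.4356 × 14.9100% + 0.1089 × 7.9989% + 0.4554 × 5.5872% = 9.9113%.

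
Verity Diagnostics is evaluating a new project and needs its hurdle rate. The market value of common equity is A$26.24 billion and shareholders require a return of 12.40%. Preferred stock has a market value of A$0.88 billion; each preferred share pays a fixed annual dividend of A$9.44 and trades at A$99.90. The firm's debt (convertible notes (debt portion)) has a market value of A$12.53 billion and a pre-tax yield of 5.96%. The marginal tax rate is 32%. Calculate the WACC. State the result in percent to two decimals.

Cost of preferred: Rp = 9.44 / 99.9 = 9.4494%.
Total capital V = 26.24 + 0.88 + 12.53 = 39.65.
Equity: weight = 26.24/39.65 = 0.6618; cost = 12.4%.
Preferred: weight = 0.88/39.65 = 0.0222; cost = 9.4494%.
Convertible notes (debt portion): weight = 12.53/39.65 = 0.3160; after-tax cost = 5.96% × (1 − 32%) = 4.0528%.
WACC = 0.6618 × 12.4000% + 0.0222 × 9.4494% + 0.3160 × 4.0528% = 9.6967%.

9.70%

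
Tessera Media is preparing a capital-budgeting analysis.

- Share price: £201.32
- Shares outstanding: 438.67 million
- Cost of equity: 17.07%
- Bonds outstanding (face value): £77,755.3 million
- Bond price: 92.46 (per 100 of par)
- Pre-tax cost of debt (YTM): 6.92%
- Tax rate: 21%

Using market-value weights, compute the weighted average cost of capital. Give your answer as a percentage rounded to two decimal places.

Market value of equity E = 201.32 × 438.67m = 88313.0444m. Market value of debt D = 77755.3m × 92.46/100 = 71892.55038m.
Total capital V = 88313.0444 + 71892.55038 = 160205.59478.
Equity: weight = 88313.0444/160205.59478 = 0.5512; cost = 17.07%.
Bonds outstanding: weight = 71892.55038/160205.59478 = 0.4488; after-tax cost = 6.92% × (1 − 21%) = 5.4668%.
WACC = 0.5512 × 17.0700% + 0.4488 × 5.4668% = 11.8630%.

11.86%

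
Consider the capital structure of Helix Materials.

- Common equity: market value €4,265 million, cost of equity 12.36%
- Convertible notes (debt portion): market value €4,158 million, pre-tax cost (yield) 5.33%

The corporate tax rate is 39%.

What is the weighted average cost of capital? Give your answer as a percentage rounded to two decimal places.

7.86%

Total capital V = 4265 + 4158 = 8423.
Equity: weight = 4265/8423 = 0.5064; cost = 12.36%.
Convertible notes (debt portion): weight = 4158/8423 = 0.4936; after-tax cost = 5.33% × (1 − 39%) = 3.2513%.
WACC = 0.5064 × 12.3600% + 0.4936 × 3.2513% = 7.8635%.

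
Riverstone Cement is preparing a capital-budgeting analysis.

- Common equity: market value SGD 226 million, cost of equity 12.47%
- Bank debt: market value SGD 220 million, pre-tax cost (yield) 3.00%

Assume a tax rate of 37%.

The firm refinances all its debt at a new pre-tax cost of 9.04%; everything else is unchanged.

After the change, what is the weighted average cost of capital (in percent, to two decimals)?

9.13%

After the change:
Total capital V = 226 + 220 = 446.
Equity: weight = 226/446 = 0.5067; cost = 12.47%.
Bank debt: weight = 220/446 = 0.4933; after-tax cost = 9.04% × (1 − 37%) = 5.6952%.
WACC = 0.5067 × 12.4700% + 0.4933 × 5.6952% = 9.1282%.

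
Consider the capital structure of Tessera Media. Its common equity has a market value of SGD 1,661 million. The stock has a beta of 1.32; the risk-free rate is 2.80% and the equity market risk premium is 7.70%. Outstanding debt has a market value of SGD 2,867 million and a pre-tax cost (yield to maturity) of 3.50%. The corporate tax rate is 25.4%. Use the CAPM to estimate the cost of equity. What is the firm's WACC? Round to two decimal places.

6.41%

Cost of equity via CAPM: Re = 2.8% + 1.32 × 7.7% = 12.9640%.
Total capital V = 1661 + 2867 = 4528.
Equity: weight = 1661/4528 = 0.3668; cost = 12.964%.
Debt: weight = 2867/4528 = 0.6332; after-tax cost = 3.5% × (1 − 25.4%) = 2.6110%.
WACC = 0.3668 × 12.9640% + 0.6332 × 2.6110% = 6.4088%.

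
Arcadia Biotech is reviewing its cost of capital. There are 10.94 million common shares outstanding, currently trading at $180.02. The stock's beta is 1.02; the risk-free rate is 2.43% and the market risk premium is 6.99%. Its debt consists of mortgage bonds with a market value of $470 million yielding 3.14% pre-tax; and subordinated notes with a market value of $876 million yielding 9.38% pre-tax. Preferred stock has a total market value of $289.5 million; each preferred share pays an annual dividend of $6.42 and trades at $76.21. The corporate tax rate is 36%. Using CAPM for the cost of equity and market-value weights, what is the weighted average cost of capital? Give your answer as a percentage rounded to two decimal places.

Cost of equity via CAPM: Re = 2.43% + 1.02 × 6.99% = 9.5598%.
Cost of preferred: Rp = 6.42 / 76.21 = 8.4241%.
Market value of equity E = 180.02 × 10.94m = 1969.4188m.
Total capital V = 1969.4188 + 289.5 + 470 + 876 = 3604.9188.
Equity: weight = 1969.4188/3604.9188 = 0.5463; cost = 9.5598%.
Preferred: weight = 289.5/3604.9188 = 0.0803; cost = 8.4241%.
Mortgage bonds: weight = 470/3604.9188 = 0.1304; after-tax cost = 3.14% × (1 − 36%) = 2.0096%.
Subordinated notes: weight = 876/3604.9188 = 0.2430; after-tax cost = 9.38% × (1 − 36%) = 6.0032%.
WACC = 0.5463 × 9.5598% + 0.0803 × 8.4241% + 0.1304 × 2.0096% + 0.2430 × 6.0032% = 7.6200%.

7.62%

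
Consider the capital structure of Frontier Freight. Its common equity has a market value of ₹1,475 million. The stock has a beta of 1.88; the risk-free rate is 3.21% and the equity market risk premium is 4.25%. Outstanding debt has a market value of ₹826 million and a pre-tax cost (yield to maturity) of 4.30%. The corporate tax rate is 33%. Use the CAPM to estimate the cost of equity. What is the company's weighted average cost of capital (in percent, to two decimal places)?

Cost of equity via CAPM: Re = 3.21% + 1.88 × 4.25% = 11.2000%.
Total capital V = 1475 + 826 = 2301.
Equity: weight = 1475/2301 = 0.6410; cost = 11.2%.
Debt: weight = 826/2301 = 0.3590; after-tax cost = 4.3% × (1 − 33%) = 2.8810%.
WACC = 0.6410 × 11.2000% + 0.3590 × 2.8810% = 8.2137%.

8.21%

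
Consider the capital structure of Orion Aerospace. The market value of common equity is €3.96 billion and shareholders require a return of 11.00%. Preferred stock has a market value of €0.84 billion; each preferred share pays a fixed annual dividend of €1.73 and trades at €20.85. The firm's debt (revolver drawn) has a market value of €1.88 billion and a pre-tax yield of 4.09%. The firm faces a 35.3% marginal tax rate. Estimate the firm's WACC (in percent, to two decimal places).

Cost of preferred: Rp = 1.73 / 20.85 = 8.2974%.
Total capital V = 3.96 + 0.84 + 1.88 = 6.68.
Equity: weight = 3.96/6.68 = 0.5928; cost = 11%.
Preferred: weight = 0.84/6.68 = 0.1257; cost = 8.2974%.
Revolver drawn: weight = 1.88/6.68 = 0.2814; after-tax cost = 4.09% × (1 − 35.3%) = 2.6462%.
WACC = 0.5928 × 11.0000% + 0.1257 × 8.2974% + 0.2814 × 2.6462% = 8.3091%.

8.31%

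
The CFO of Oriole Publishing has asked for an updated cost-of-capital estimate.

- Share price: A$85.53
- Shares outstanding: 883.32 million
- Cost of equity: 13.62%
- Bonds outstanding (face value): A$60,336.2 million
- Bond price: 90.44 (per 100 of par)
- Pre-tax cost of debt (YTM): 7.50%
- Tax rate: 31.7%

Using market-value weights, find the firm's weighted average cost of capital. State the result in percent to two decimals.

10.06%

Market value of equity E = 85.53 × 883.32m = 75550.3596m. Market value of debt D = 60336.2m × 90.44/100 = 54568.05928m.
Total capital V = 75550.3596 + 54568.05928 = 130118.41888.
Equity: weight = 75550.3596/130118.41888 = 0.5806; cost = 13.62%.
Bonds outstanding: weight = 54568.05928/130118.41888 = 0.4194; after-tax cost = 7.5% × (1 − 31.7%) = 5.1225%.
WACC = 0.5806 × 13.6200% + 0.4194 × 5.1225% = 10.0564%.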